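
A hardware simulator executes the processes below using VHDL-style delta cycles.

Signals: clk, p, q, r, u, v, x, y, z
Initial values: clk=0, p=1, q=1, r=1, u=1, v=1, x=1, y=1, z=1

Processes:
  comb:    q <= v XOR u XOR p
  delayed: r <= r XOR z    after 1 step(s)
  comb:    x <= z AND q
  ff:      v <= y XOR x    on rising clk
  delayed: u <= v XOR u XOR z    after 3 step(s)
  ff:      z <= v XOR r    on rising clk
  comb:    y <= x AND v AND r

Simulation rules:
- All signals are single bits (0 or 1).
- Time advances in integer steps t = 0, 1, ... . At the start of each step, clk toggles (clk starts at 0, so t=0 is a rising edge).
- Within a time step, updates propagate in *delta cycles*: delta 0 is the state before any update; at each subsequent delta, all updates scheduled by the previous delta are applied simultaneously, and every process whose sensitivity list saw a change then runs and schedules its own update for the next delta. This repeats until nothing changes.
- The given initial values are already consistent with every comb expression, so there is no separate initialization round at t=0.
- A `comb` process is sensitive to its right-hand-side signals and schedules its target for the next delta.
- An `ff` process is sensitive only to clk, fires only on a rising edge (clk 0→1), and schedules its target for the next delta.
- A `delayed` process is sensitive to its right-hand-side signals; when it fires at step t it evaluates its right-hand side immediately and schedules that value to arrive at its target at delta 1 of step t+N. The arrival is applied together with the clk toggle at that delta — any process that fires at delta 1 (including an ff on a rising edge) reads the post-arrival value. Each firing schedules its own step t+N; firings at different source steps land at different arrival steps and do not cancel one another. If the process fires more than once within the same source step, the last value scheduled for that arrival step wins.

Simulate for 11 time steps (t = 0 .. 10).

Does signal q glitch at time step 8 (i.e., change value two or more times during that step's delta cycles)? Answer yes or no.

yes

[bits: y,clk,q,v,z,x,u,p,r]
t=0: Δ0=101111111 Δ1=111111111 Δ2=111001111 Δ3=010000111 | 3Δ
t=1: Δ0=010000111 Δ1=000000111 | 1Δ
t=2: Δ0=000000111 Δ1=010000111 Δ2=010010111 | 2Δ
t=3: Δ0=010010111 Δ1=000010110 | 1Δ
t=4: Δ0=000010110 Δ1=010010111 | 1Δ
t=5: Δ0=010010111 Δ1=000010010 Δ2=001010010 Δ3=001011010 | 3Δ
t=6: Δ0=001011010 Δ1=011011011 Δ2=011111011 Δ3=110111011 Δ4=110110011 Δ5=010110011 | 5Δ
t=7: Δ0=010110011 Δ1=000110010 | 1Δ
t=8: Δ0=000110010 Δ1=010110111 Δ2=011000111 Δ3=010000111 | 3Δ
t=9: Δ0=010000111 Δ1=000000011 Δ2=001000011 | 2Δ
t=10: Δ0=001000011 Δ1=011000011 Δ2=011010011 Δ3=011011011 | 3Δ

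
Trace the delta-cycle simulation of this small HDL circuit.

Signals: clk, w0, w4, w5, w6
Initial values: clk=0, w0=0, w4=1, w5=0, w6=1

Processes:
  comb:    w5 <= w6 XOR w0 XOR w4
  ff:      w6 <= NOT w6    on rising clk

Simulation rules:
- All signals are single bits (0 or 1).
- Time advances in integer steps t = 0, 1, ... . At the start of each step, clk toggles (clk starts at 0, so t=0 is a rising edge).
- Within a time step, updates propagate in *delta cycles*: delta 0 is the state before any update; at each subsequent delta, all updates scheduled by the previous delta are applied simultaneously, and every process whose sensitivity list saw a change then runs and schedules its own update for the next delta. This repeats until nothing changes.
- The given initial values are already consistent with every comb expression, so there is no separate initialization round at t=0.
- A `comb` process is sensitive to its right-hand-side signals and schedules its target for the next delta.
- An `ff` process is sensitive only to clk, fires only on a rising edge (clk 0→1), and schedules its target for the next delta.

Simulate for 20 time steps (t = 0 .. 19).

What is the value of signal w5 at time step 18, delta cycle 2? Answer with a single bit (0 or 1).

1

[bits: w0,w6,clk,w4,w5]
t=0: Δ0=01010 Δ1=01110 Δ2=00110 Δ3=00111 | 3Δ
t=1: Δ0=00111 Δ1=00011 | 1Δ
t=2: Δ0=00011 Δ1=00111 Δ2=01111 Δ3=01110 | 3Δ
t=3: Δ0=01110 Δ1=01010 | 1Δ
t=4: Δ0=01010 Δ1=01110 Δ2=00110 Δ3=00111 | 3Δ
t=5: Δ0=00111 Δ1=00011 | 1Δ
t=6: Δ0=00011 Δ1=00111 Δ2=01111 Δ3=01110 | 3Δ
t=7: Δ0=01110 Δ1=01010 | 1Δ
t=8: Δ0=01010 Δ1=01110 Δ2=00110 Δ3=00111 | 3Δ
t=9: Δ0=00111 Δ1=00011 | 1Δ
t=10: Δ0=00011 Δ1=00111 Δ2=01111 Δ3=01110 | 3Δ
t=11: Δ0=01110 Δ1=01010 | 1Δ
t=12: Δ0=01010 Δ1=01110 Δ2=00110 Δ3=00111 | 3Δ
t=13: Δ0=00111 Δ1=00011 | 1Δ
t=14: Δ0=00011 Δ1=00111 Δ2=01111 Δ3=01110 | 3Δ
t=15: Δ0=01110 Δ1=01010 | 1Δ
t=16: Δ0=01010 Δ1=01110 Δ2=00110 Δ3=00111 | 3Δ
t=17: Δ0=00111 Δ1=00011 | 1Δ
t=18: Δ0=00011 Δ1=00111 Δ2=01111 Δ3=01110 | 3Δ
t=19: Δ0=01110 Δ1=01010 | 1Δ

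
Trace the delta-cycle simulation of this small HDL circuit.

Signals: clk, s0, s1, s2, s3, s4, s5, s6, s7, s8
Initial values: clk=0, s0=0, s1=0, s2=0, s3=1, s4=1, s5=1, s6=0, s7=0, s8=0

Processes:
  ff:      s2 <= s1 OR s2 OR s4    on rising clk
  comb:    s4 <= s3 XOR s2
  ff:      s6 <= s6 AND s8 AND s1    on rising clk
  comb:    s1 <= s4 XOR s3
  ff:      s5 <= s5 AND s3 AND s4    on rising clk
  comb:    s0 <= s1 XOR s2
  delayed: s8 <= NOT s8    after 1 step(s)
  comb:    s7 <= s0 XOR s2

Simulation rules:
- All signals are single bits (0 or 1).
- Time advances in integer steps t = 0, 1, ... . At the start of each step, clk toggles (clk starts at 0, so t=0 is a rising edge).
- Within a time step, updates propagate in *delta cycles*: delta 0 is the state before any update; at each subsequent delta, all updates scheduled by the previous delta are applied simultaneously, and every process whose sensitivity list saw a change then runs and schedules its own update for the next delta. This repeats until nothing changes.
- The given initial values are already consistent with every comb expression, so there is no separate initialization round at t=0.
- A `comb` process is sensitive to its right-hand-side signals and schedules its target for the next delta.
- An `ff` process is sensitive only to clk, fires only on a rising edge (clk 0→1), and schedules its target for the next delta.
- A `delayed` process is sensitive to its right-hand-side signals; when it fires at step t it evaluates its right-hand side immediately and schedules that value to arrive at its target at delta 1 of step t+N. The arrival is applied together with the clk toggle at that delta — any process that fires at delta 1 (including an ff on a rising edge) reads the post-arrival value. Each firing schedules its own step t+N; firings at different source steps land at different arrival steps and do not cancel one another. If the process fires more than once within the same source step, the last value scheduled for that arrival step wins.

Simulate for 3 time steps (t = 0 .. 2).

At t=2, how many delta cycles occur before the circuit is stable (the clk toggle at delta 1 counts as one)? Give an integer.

2

t=0 Δ0: s2=0 s3=1 s6=0 s8=0 s1=0 s5=1 s7=0 clk=0 s0=0 s4=1
  Δ1: clk:0→1
  Δ2: s2:0→1
  Δ3: s7:0→1, s0:0→1, s4:1→0
  Δ4: s1:0→1, s7:1→0
  Δ5: s0:1→0
  Δ6: s7:0→1
  (6Δ to stable)
t=1 Δ0: s2=1 s3=1 s6=0 s8=0 s1=1 s5=1 s7=1 clk=1 s0=0 s4=0
  Δ1: clk:1→0
  (1Δ to stable)
t=2 Δ0: s2=1 s3=1 s6=0 s8=0 s1=1 s5=1 s7=1 clk=0 s0=0 s4=0
  Δ1: clk:0→1
  Δ2: s5:1→0
  (2Δ to stable)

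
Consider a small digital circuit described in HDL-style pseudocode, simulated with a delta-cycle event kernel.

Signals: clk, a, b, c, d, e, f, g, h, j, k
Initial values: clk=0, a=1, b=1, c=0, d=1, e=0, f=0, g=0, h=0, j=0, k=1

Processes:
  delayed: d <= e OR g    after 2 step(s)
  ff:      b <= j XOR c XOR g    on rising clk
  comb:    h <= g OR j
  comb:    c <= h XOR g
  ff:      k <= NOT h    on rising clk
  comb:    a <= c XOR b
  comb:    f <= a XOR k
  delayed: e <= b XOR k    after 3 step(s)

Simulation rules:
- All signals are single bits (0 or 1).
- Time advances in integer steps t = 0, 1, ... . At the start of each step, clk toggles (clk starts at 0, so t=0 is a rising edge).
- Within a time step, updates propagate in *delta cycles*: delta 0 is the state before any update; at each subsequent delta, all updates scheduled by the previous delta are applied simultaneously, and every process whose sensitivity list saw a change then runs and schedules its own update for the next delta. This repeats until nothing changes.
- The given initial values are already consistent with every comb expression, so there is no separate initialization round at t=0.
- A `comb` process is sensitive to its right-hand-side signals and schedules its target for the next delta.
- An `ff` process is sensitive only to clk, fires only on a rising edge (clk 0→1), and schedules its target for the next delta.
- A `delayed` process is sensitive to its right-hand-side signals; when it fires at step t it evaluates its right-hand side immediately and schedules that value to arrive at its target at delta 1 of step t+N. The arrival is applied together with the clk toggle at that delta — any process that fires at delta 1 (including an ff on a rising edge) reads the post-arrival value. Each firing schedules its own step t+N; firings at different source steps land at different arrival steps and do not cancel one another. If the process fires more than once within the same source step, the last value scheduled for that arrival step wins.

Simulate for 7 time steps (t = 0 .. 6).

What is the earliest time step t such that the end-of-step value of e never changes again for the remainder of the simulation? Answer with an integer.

t=0 Δ0: c=0 k=1 b=1 d=1 a=1 e=0 j=0 g=0 h=0 f=0 clk=0
  Δ1: clk:0→1
  Δ2: b:1→0
  Δ3: a:1→0
  Δ4: f:0→1
  (4Δ to stable)
t=1 Δ0: c=0 k=1 b=0 d=1 a=0 e=0 j=0 g=0 h=0 f=1 clk=1
  Δ1: clk:1→0
  (1Δ to stable)
t=2 Δ0: c=0 k=1 b=0 d=1 a=0 e=0 j=0 g=0 h=0 f=1 clk=0
  Δ1: clk:0→1
  (1Δ to stable)
t=3 Δ0: c=0 k=1 b=0 d=1 a=0 e=0 j=0 g=0 h=0 f=1 clk=1
  Δ1: e:0→1, clk:1→0
  (1Δ to stable)
t=4 Δ0: c=0 k=1 b=0 d=1 a=0 e=1 j=0 g=0 h=0 f=1 clk=0
  Δ1: clk:0→1
  (1Δ to stable)
t=5 Δ0: c=0 k=1 b=0 d=1 a=0 e=1 j=0 g=0 h=0 f=1 clk=1
  Δ1: clk:1→0
  (1Δ to stable)
t=6 Δ0: c=0 k=1 b=0 d=1 a=0 e=1 j=0 g=0 h=0 f=1 clk=0
  Δ1: clk:0→1
  (1Δ to stable)

3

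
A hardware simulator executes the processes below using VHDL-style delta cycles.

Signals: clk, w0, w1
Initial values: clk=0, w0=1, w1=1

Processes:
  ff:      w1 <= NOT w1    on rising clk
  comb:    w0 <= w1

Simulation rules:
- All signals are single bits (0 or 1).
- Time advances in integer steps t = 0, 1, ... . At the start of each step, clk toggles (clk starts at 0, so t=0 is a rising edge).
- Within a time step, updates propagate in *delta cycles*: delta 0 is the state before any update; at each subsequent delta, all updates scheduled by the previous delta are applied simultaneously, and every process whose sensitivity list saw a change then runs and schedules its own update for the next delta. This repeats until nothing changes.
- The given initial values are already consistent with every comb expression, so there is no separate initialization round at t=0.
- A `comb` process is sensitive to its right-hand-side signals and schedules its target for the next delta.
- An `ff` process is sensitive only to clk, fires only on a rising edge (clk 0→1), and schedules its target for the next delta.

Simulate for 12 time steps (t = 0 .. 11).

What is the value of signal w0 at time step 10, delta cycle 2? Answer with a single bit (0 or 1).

0

t0.Δ0 clk=0 w0=1 w1=1
t0.Δ1 clk=1 w0=1 w1=1
t0.Δ2 clk=1 w0=1 w1=0
t0.Δ3 clk=1 w0=0 w1=0
t1.Δ0 clk=1 w0=0 w1=0
t1.Δ1 clk=0 w0=0 w1=0
t2.Δ0 clk=0 w0=0 w1=0
t2.Δ1 clk=1 w0=0 w1=0
t2.Δ2 clk=1 w0=0 w1=1
t2.Δ3 clk=1 w0=1 w1=1
t3.Δ0 clk=1 w0=1 w1=1
t3.Δ1 clk=0 w0=1 w1=1
t4.Δ0 clk=0 w0=1 w1=1
t4.Δ1 clk=1 w0=1 w1=1
t4.Δ2 clk=1 w0=1 w1=0
t4.Δ3 clk=1 w0=0 w1=0
t5.Δ0 clk=1 w0=0 w1=0
t5.Δ1 clk=0 w0=0 w1=0
t6.Δ0 clk=0 w0=0 w1=0
t6.Δ1 clk=1 w0=0 w1=0
t6.Δ2 clk=1 w0=0 w1=1
t6.Δ3 clk=1 w0=1 w1=1
t7.Δ0 clk=1 w0=1 w1=1
t7.Δ1 clk=0 w0=1 w1=1
t8.Δ0 clk=0 w0=1 w1=1
t8.Δ1 clk=1 w0=1 w1=1
t8.Δ2 clk=1 w0=1 w1=0
t8.Δ3 clk=1 w0=0 w1=0
t9.Δ0 clk=1 w0=0 w1=0
t9.Δ1 clk=0 w0=0 w1=0
t10.Δ0 clk=0 w0=0 w1=0
t10.Δ1 clk=1 w0=0 w1=0
t10.Δ2 clk=1 w0=0 w1=1
t10.Δ3 clk=1 w0=1 w1=1
t11.Δ0 clk=1 w0=1 w1=1
t11.Δ1 clk=0 w0=1 w1=1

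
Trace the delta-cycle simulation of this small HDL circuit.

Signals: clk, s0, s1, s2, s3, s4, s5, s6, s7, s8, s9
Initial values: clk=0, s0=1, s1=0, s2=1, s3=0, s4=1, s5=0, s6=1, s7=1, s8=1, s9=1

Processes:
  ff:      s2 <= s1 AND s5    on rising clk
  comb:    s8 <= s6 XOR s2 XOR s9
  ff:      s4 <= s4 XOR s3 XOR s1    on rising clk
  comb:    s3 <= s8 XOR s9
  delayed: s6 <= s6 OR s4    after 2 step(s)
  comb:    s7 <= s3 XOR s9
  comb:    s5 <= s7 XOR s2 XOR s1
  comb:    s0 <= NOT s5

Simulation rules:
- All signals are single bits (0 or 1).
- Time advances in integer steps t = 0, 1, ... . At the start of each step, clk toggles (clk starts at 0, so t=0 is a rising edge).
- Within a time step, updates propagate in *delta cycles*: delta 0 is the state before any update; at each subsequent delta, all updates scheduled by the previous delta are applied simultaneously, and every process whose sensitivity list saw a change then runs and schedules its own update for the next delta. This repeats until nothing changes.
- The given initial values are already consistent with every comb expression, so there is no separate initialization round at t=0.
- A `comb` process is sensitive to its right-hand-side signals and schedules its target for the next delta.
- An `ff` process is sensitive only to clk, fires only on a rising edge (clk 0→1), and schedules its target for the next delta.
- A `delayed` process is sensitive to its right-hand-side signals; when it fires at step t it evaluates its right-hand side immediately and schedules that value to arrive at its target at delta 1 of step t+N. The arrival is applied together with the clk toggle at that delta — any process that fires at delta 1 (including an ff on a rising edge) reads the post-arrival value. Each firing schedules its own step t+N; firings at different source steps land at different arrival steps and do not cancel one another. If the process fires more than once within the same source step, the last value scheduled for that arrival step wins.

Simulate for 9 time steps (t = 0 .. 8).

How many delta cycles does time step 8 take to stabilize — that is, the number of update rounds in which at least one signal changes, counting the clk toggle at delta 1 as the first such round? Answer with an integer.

[bits: s3,s8,s4,clk,s2,s1,s7,s6,s5,s9,s0]
t=0: Δ0=01101011011 Δ1=01111011011 Δ2=01110011011 Δ3=00110011111 Δ4=10110011110 Δ5=10110001110 Δ6=10110001010 Δ7=10110001011 | 7Δ
t=1: Δ0=10110001011 Δ1=10100001011 | 1Δ
t=2: Δ0=10100001011 Δ1=10110001011 Δ2=10010001011 | 2Δ
t=3: Δ0=10010001011 Δ1=10000001011 | 1Δ
t=4: Δ0=10000001011 Δ1=10010001011 Δ2=10110001011 | 2Δ
t=5: Δ0=10110001011 Δ1=10100001011 | 1Δ
t=6: Δ0=10100001011 Δ1=10110001011 Δ2=10010001011 | 2Δ
t=7: Δ0=10010001011 Δ1=10000001011 | 1Δ
t=8: Δ0=10000001011 Δ1=10010001011 Δ2=10110001011 | 2Δ

2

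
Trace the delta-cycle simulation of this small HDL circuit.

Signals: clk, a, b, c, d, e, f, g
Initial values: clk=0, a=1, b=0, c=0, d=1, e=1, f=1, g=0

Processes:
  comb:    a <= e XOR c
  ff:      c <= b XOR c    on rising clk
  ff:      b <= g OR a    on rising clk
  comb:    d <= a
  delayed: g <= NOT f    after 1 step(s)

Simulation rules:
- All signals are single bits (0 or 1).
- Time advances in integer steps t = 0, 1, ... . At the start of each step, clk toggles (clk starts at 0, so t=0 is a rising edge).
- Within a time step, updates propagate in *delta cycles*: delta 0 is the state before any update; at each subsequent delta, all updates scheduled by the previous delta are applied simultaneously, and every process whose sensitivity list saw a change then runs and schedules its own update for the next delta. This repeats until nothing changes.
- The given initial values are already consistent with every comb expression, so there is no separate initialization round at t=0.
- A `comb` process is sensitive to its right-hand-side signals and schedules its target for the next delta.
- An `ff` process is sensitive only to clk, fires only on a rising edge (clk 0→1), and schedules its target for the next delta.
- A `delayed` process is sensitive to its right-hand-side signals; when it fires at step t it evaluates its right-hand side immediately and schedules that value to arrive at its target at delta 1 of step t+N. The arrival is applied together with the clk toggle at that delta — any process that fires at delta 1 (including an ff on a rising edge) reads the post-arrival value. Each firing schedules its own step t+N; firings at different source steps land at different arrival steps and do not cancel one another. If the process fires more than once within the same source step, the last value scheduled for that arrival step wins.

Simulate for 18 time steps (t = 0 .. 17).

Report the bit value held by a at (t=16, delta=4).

1

t=0 Δ0: b=0 a=1 d=1 c=0 g=0 clk=0 e=1 f=1
  Δ1: clk:0→1
  Δ2: b:0→1
  (2Δ to stable)
t=1 Δ0: b=1 a=1 d=1 c=0 g=0 clk=1 e=1 f=1
  Δ1: clk:1→0
  (1Δ to stable)
t=2 Δ0: b=1 a=1 d=1 c=0 g=0 clk=0 e=1 f=1
  Δ1: clk:0→1
  Δ2: c:0→1
  Δ3: a:1→0
  Δ4: d:1→0
  (4Δ to stable)
t=3 Δ0: b=1 a=0 d=0 c=1 g=0 clk=1 e=1 f=1
  Δ1: clk:1→0
  (1Δ to stable)
t=4 Δ0: b=1 a=0 d=0 c=1 g=0 clk=0 e=1 f=1
  Δ1: clk:0→1
  Δ2: b:1→0, c:1→0
  Δ3: a:0→1
  Δ4: d:0→1
  (4Δ to stable)
t=5 Δ0: b=0 a=1 d=1 c=0 g=0 clk=1 e=1 f=1
  Δ1: clk:1→0
  (1Δ to stable)
t=6 Δ0: b=0 a=1 d=1 c=0 g=0 clk=0 e=1 f=1
  Δ1: clk:0→1
  Δ2: b:0→1
  (2Δ to stable)
t=7 Δ0: b=1 a=1 d=1 c=0 g=0 clk=1 e=1 f=1
  Δ1: clk:1→0
  (1Δ to stable)
t=8 Δ0: b=1 a=1 d=1 c=0 g=0 clk=0 e=1 f=1
  Δ1: clk:0→1
  Δ2: c:0→1
  Δ3: a:1→0
  Δ4: d:1→0
  (4Δ to stable)
t=9 Δ0: b=1 a=0 d=0 c=1 g=0 clk=1 e=1 f=1
  Δ1: clk:1→0
  (1Δ to stable)
t=10 Δ0: b=1 a=0 d=0 c=1 g=0 clk=0 e=1 f=1
  Δ1: clk:0→1
  Δ2: b:1→0, c:1→0
  Δ3: a:0→1
  Δ4: d:0→1
  (4Δ to stable)
t=11 Δ0: b=0 a=1 d=1 c=0 g=0 clk=1 e=1 f=1
  Δ1: clk:1→0
  (1Δ to stable)
t=12 Δ0: b=0 a=1 d=1 c=0 g=0 clk=0 e=1 f=1
  Δ1: clk:0→1
  Δ2: b:0→1
  (2Δ to stable)
t=13 Δ0: b=1 a=1 d=1 c=0 g=0 clk=1 e=1 f=1
  Δ1: clk:1→0
  (1Δ to stable)
t=14 Δ0: b=1 a=1 d=1 c=0 g=0 clk=0 e=1 f=1
  Δ1: clk:0→1
  Δ2: c:0→1
  Δ3: a:1→0
  Δ4: d:1→0
  (4Δ to stable)
t=15 Δ0: b=1 a=0 d=0 c=1 g=0 clk=1 e=1 f=1
  Δ1: clk:1→0
  (1Δ to stable)
t=16 Δ0: b=1 a=0 d=0 c=1 g=0 clk=0 e=1 f=1
  Δ1: clk:0→1
  Δ2: b:1→0, c:1→0
  Δ3: a:0→1
  Δ4: d:0→1
  (4Δ to stable)
t=17 Δ0: b=0 a=1 d=1 c=0 g=0 clk=1 e=1 f=1
  Δ1: clk:1→0
  (1Δ to stable)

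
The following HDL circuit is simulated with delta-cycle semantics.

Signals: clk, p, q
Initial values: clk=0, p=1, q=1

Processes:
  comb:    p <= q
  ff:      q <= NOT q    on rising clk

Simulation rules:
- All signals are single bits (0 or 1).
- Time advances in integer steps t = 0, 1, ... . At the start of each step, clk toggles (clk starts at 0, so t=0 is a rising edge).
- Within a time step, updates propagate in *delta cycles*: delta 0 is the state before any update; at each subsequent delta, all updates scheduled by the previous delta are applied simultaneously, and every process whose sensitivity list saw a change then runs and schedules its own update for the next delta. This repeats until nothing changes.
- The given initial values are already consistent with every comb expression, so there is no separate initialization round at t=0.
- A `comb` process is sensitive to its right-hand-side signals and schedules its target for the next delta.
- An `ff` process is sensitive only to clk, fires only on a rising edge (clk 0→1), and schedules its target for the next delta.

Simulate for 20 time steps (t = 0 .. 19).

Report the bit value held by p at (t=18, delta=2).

t0.Δ0 clk=0 q=1 p=1
t0.Δ1 clk=1 q=1 p=1
t0.Δ2 clk=1 q=0 p=1
t0.Δ3 clk=1 q=0 p=0
t1.Δ0 clk=1 q=0 p=0
t1.Δ1 clk=0 q=0 p=0
t2.Δ0 clk=0 q=0 p=0
t2.Δ1 clk=1 q=0 p=0
t2.Δ2 clk=1 q=1 p=0
t2.Δ3 clk=1 q=1 p=1
t3.Δ0 clk=1 q=1 p=1
t3.Δ1 clk=0 q=1 p=1
t4.Δ0 clk=0 q=1 p=1
t4.Δ1 clk=1 q=1 p=1
t4.Δ2 clk=1 q=0 p=1
t4.Δ3 clk=1 q=0 p=0
t5.Δ0 clk=1 q=0 p=0
t5.Δ1 clk=0 q=0 p=0
t6.Δ0 clk=0 q=0 p=0
t6.Δ1 clk=1 q=0 p=0
t6.Δ2 clk=1 q=1 p=0
t6.Δ3 clk=1 q=1 p=1
t7.Δ0 clk=1 q=1 p=1
t7.Δ1 clk=0 q=1 p=1
t8.Δ0 clk=0 q=1 p=1
t8.Δ1 clk=1 q=1 p=1
t8.Δ2 clk=1 q=0 p=1
t8.Δ3 clk=1 q=0 p=0
t9.Δ0 clk=1 q=0 p=0
t9.Δ1 clk=0 q=0 p=0
t10.Δ0 clk=0 q=0 p=0
t10.Δ1 clk=1 q=0 p=0
t10.Δ2 clk=1 q=1 p=0
t10.Δ3 clk=1 q=1 p=1
t11.Δ0 clk=1 q=1 p=1
t11.Δ1 clk=0 q=1 p=1
t12.Δ0 clk=0 q=1 p=1
t12.Δ1 clk=1 q=1 p=1
t12.Δ2 clk=1 q=0 p=1
t12.Δ3 clk=1 q=0 p=0
t13.Δ0 clk=1 q=0 p=0
t13.Δ1 clk=0 q=0 p=0
t14.Δ0 clk=0 q=0 p=0
t14.Δ1 clk=1 q=0 p=0
t14.Δ2 clk=1 q=1 p=0
t14.Δ3 clk=1 q=1 p=1
t15.Δ0 clk=1 q=1 p=1
t15.Δ1 clk=0 q=1 p=1
t16.Δ0 clk=0 q=1 p=1
t16.Δ1 clk=1 q=1 p=1
t16.Δ2 clk=1 q=0 p=1
t16.Δ3 clk=1 q=0 p=0
t17.Δ0 clk=1 q=0 p=0
t17.Δ1 clk=0 q=0 p=0
t18.Δ0 clk=0 q=0 p=0
t18.Δ1 clk=1 q=0 p=0
t18.Δ2 clk=1 q=1 p=0
t18.Δ3 clk=1 q=1 p=1
t19.Δ0 clk=1 q=1 p=1
t19.Δ1 clk=0 q=1 p=1

0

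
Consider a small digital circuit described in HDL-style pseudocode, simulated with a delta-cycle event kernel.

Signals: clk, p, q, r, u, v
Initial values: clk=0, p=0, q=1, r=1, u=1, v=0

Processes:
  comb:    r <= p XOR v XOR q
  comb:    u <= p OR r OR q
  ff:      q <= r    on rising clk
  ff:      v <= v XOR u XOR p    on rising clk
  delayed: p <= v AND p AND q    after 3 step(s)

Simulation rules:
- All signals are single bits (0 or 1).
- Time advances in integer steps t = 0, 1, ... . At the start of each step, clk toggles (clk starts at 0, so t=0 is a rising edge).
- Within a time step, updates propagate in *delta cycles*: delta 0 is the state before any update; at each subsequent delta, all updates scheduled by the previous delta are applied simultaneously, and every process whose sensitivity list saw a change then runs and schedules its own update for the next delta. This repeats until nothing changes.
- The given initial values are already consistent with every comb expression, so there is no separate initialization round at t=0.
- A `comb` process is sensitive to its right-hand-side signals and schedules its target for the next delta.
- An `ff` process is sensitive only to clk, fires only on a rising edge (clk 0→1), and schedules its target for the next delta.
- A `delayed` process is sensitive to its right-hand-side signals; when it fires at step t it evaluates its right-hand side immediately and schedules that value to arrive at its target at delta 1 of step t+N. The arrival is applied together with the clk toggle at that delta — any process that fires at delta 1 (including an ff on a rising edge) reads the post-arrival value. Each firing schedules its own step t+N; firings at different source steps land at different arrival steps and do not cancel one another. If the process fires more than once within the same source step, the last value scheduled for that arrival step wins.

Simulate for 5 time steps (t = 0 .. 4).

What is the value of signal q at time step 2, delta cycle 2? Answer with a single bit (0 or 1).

0

t0.Δ0 u=1 v=0 p=0 r=1 clk=0 q=1
t0.Δ1 u=1 v=0 p=0 r=1 clk=1 q=1
t0.Δ2 u=1 v=1 p=0 r=1 clk=1 q=1
t0.Δ3 u=1 v=1 p=0 r=0 clk=1 q=1
t1.Δ0 u=1 v=1 p=0 r=0 clk=1 q=1
t1.Δ1 u=1 v=1 p=0 r=0 clk=0 q=1
t2.Δ0 u=1 v=1 p=0 r=0 clk=0 q=1
t2.Δ1 u=1 v=1 p=0 r=0 clk=1 q=1
t2.Δ2 u=1 v=0 p=0 r=0 clk=1 q=0
t2.Δ3 u=0 v=0 p=0 r=0 clk=1 q=0
t3.Δ0 u=0 v=0 p=0 r=0 clk=1 q=0
t3.Δ1 u=0 v=0 p=0 r=0 clk=0 q=0
t4.Δ0 u=0 v=0 p=0 r=0 clk=0 q=0
t4.Δ1 u=0 v=0 p=0 r=0 clk=1 q=0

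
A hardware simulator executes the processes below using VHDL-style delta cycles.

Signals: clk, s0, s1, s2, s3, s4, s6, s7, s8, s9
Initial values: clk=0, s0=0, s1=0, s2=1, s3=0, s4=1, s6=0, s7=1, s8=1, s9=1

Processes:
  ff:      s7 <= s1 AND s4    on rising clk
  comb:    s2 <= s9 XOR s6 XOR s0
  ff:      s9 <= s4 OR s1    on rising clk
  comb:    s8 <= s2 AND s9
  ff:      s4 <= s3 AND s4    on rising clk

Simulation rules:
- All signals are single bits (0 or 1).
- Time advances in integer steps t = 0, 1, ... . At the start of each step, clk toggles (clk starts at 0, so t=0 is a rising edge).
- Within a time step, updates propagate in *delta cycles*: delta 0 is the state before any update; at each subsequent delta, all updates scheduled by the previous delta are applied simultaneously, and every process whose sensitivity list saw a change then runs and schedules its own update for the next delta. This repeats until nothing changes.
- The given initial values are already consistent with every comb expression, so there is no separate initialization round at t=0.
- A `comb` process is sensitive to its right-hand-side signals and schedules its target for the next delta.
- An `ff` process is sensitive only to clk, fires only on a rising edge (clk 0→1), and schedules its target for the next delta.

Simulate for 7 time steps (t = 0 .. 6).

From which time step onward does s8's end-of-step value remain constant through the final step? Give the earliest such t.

2

[bits: s2,s9,s7,clk,s3,s0,s8,s4,s1,s6]
t=0: Δ0=1110001100 Δ1=1111001100 Δ2=1101001000 | 2Δ
t=1: Δ0=1101001000 Δ1=1100001000 | 1Δ
t=2: Δ0=1100001000 Δ1=1101001000 Δ2=1001001000 Δ3=0001000000 | 3Δ
t=3: Δ0=0001000000 Δ1=0000000000 | 1Δ
t=4: Δ0=0000000000 Δ1=0001000000 | 1Δ
t=5: Δ0=0001000000 Δ1=0000000000 | 1Δ
t=6: Δ0=0000000000 Δ1=0001000000 | 1Δ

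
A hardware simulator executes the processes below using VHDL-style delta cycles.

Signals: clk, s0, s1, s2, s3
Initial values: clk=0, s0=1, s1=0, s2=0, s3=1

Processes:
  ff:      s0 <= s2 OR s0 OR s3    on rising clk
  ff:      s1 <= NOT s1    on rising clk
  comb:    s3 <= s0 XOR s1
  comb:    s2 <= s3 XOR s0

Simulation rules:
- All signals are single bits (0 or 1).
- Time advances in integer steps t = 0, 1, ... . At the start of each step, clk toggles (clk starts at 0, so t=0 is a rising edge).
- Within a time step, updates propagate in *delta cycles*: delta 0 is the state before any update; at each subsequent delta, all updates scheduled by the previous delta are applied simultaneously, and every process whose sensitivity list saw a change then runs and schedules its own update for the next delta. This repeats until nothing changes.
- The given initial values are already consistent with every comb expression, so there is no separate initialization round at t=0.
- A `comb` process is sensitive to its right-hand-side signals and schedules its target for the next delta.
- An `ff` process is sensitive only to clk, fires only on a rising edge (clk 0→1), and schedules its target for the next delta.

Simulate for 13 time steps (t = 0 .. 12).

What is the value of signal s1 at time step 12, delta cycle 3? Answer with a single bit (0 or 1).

[bits: s1,s3,clk,s0,s2]
t=0: Δ0=01010 Δ1=01110 Δ2=11110 Δ3=10110 Δ4=10111 | 4Δ
t=1: Δ0=10111 Δ1=10011 | 1Δ
t=2: Δ0=10011 Δ1=10111 Δ2=00111 Δ3=01111 Δ4=01110 | 4Δ
t=3: Δ0=01110 Δ1=01010 | 1Δ
t=4: Δ0=01010 Δ1=01110 Δ2=11110 Δ3=10110 Δ4=10111 | 4Δ
t=5: Δ0=10111 Δ1=10011 | 1Δ
t=6: Δ0=10011 Δ1=10111 Δ2=00111 Δ3=01111 Δ4=01110 | 4Δ
t=7: Δ0=01110 Δ1=01010 | 1Δ
t=8: Δ0=01010 Δ1=01110 Δ2=11110 Δ3=10110 Δ4=10111 | 4Δ
t=9: Δ0=10111 Δ1=10011 | 1Δ
t=10: Δ0=10011 Δ1=10111 Δ2=00111 Δ3=01111 Δ4=01110 | 4Δ
t=11: Δ0=01110 Δ1=01010 | 1Δ
t=12: Δ0=01010 Δ1=01110 Δ2=11110 Δ3=10110 Δ4=10111 | 4Δ

1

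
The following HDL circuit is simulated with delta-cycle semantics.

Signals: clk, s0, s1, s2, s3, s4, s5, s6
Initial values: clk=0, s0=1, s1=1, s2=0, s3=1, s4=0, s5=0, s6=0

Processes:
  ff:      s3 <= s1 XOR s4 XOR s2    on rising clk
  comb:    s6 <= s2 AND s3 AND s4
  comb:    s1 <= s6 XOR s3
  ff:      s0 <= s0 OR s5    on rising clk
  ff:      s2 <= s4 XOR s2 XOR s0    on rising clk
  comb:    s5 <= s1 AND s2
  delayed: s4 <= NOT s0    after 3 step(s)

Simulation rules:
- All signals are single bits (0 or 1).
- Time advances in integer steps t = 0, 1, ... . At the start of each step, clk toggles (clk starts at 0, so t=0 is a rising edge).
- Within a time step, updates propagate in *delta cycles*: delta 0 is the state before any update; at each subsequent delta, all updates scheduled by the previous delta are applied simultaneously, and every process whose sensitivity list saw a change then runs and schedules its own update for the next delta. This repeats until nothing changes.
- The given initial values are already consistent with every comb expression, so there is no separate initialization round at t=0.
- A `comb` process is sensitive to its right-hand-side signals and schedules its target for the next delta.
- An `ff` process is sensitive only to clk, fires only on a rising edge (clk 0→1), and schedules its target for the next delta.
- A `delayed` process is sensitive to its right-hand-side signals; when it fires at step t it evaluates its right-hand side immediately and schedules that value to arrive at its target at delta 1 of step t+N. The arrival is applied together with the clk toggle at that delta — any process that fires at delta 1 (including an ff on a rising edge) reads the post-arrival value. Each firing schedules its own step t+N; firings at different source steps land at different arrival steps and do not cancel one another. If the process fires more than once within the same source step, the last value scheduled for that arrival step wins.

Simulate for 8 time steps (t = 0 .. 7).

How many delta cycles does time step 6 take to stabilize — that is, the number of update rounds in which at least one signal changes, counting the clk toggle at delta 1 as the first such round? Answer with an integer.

3

[bits: s1,s0,s2,clk,s4,s5,s3,s6]
t=0: Δ0=11000010 Δ1=11010010 Δ2=11110010 Δ3=11110110 | 3Δ
t=1: Δ0=11110110 Δ1=11100110 | 1Δ
t=2: Δ0=11100110 Δ1=11110110 Δ2=11010100 Δ3=01010000 | 3Δ
t=3: Δ0=01010000 Δ1=01000000 | 1Δ
t=4: Δ0=01000000 Δ1=01010000 Δ2=01110000 | 2Δ
t=5: Δ0=01110000 Δ1=01100000 | 1Δ
t=6: Δ0=01100000 Δ1=01110000 Δ2=01010010 Δ3=11010010 | 3Δ
t=7: Δ0=11010010 Δ1=11000010 | 1Δ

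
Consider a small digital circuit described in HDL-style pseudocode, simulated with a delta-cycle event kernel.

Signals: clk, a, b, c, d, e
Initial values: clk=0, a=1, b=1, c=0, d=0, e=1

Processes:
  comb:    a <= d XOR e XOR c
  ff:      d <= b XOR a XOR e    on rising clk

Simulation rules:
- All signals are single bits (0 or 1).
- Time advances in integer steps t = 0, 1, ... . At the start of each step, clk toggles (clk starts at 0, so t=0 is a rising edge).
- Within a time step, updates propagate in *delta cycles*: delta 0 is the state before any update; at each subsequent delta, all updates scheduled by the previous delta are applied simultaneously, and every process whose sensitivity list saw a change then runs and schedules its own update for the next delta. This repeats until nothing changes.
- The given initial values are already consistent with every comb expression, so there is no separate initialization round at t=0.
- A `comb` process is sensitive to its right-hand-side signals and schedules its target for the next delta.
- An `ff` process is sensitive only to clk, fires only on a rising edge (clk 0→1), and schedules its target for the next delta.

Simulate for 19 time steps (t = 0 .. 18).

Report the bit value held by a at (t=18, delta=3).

1

t=0 Δ0: d=0 e=1 c=0 clk=0 a=1 b=1
  Δ1: clk:0→1
  Δ2: d:0→1
  Δ3: a:1→0
  (3Δ to stable)
t=1 Δ0: d=1 e=1 c=0 clk=1 a=0 b=1
  Δ1: clk:1→0
  (1Δ to stable)
t=2 Δ0: d=1 e=1 c=0 clk=0 a=0 b=1
  Δ1: clk:0→1
  Δ2: d:1→0
  Δ3: a:0→1
  (3Δ to stable)
t=3 Δ0: d=0 e=1 c=0 clk=1 a=1 b=1
  Δ1: clk:1→0
  (1Δ to stable)
t=4 Δ0: d=0 e=1 c=0 clk=0 a=1 b=1
  Δ1: clk:0→1
  Δ2: d:0→1
  Δ3: a:1→0
  (3Δ to stable)
t=5 Δ0: d=1 e=1 c=0 clk=1 a=0 b=1
  Δ1: clk:1→0
  (1Δ to stable)
t=6 Δ0: d=1 e=1 c=0 clk=0 a=0 b=1
  Δ1: clk:0→1
  Δ2: d:1→0
  Δ3: a:0→1
  (3Δ to stable)
t=7 Δ0: d=0 e=1 c=0 clk=1 a=1 b=1
  Δ1: clk:1→0
  (1Δ to stable)
t=8 Δ0: d=0 e=1 c=0 clk=0 a=1 b=1
  Δ1: clk:0→1
  Δ2: d:0→1
  Δ3: a:1→0
  (3Δ to stable)
t=9 Δ0: d=1 e=1 c=0 clk=1 a=0 b=1
  Δ1: clk:1→0
  (1Δ to stable)
t=10 Δ0: d=1 e=1 c=0 clk=0 a=0 b=1
  Δ1: clk:0→1
  Δ2: d:1→0
  Δ3: a:0→1
  (3Δ to stable)
t=11 Δ0: d=0 e=1 c=0 clk=1 a=1 b=1
  Δ1: clk:1→0
  (1Δ to stable)
t=12 Δ0: d=0 e=1 c=0 clk=0 a=1 b=1
  Δ1: clk:0→1
  Δ2: d:0→1
  Δ3: a:1→0
  (3Δ to stable)
t=13 Δ0: d=1 e=1 c=0 clk=1 a=0 b=1
  Δ1: clk:1→0
  (1Δ to stable)
t=14 Δ0: d=1 e=1 c=0 clk=0 a=0 b=1
  Δ1: clk:0→1
  Δ2: d:1→0
  Δ3: a:0→1
  (3Δ to stable)
t=15 Δ0: d=0 e=1 c=0 clk=1 a=1 b=1
  Δ1: clk:1→0
  (1Δ to stable)
t=16 Δ0: d=0 e=1 c=0 clk=0 a=1 b=1
  Δ1: clk:0→1
  Δ2: d:0→1
  Δ3: a:1→0
  (3Δ to stable)
t=17 Δ0: d=1 e=1 c=0 clk=1 a=0 b=1
  Δ1: clk:1→0
  (1Δ to stable)
t=18 Δ0: d=1 e=1 c=0 clk=0 a=0 b=1
  Δ1: clk:0→1
  Δ2: d:1→0
  Δ3: a:0→1
  (3Δ to stable)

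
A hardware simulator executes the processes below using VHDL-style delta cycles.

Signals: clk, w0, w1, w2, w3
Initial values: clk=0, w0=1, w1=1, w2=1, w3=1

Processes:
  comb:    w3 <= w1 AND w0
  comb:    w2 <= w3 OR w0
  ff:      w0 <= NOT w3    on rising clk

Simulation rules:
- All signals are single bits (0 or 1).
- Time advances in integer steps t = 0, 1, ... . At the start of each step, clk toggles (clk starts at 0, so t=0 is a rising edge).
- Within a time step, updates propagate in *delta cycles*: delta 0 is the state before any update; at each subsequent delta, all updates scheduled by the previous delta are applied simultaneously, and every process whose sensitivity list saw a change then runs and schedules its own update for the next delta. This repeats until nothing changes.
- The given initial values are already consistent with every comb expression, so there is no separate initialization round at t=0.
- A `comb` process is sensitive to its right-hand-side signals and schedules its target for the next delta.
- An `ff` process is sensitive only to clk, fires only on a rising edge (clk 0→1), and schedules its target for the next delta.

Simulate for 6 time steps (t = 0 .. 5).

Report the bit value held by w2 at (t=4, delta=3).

t0.Δ0 w3=1 w2=1 w1=1 w0=1 clk=0
t0.Δ1 w3=1 w2=1 w1=1 w0=1 clk=1
t0.Δ2 w3=1 w2=1 w1=1 w0=0 clk=1
t0.Δ3 w3=0 w2=1 w1=1 w0=0 clk=1
t0.Δ4 w3=0 w2=0 w1=1 w0=0 clk=1
t1.Δ0 w3=0 w2=0 w1=1 w0=0 clk=1
t1.Δ1 w3=0 w2=0 w1=1 w0=0 clk=0
t2.Δ0 w3=0 w2=0 w1=1 w0=0 clk=0
t2.Δ1 w3=0 w2=0 w1=1 w0=0 clk=1
t2.Δ2 w3=0 w2=0 w1=1 w0=1 clk=1
t2.Δ3 w3=1 w2=1 w1=1 w0=1 clk=1
t3.Δ0 w3=1 w2=1 w1=1 w0=1 clk=1
t3.Δ1 w3=1 w2=1 w1=1 w0=1 clk=0
t4.Δ0 w3=1 w2=1 w1=1 w0=1 clk=0
t4.Δ1 w3=1 w2=1 w1=1 w0=1 clk=1
t4.Δ2 w3=1 w2=1 w1=1 w0=0 clk=1
t4.Δ3 w3=0 w2=1 w1=1 w0=0 clk=1
t4.Δ4 w3=0 w2=0 w1=1 w0=0 clk=1
t5.Δ0 w3=0 w2=0 w1=1 w0=0 clk=1
t5.Δ1 w3=0 w2=0 w1=1 w0=0 clk=0

1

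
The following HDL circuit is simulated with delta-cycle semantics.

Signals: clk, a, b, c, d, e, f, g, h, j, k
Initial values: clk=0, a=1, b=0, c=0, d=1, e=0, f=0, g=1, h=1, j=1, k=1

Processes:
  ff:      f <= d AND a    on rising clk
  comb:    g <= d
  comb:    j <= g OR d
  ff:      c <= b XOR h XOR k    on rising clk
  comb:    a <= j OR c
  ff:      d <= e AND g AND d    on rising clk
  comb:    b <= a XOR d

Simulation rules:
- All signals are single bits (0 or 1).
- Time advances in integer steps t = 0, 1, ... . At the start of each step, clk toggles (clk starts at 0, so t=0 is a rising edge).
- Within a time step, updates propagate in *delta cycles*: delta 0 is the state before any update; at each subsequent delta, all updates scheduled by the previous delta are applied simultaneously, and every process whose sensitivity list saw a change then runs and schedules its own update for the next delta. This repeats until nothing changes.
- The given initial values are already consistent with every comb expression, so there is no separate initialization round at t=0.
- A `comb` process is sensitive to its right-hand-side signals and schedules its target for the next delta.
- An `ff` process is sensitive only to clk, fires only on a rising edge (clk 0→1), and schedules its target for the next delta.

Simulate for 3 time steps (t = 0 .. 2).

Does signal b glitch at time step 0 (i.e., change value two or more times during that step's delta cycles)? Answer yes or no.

yes

[bits: f,j,b,clk,e,g,k,c,h,a,d]
t=0: Δ0=01000110111 Δ1=01010110111 Δ2=11010110110 Δ3=11110010110 Δ4=10110010110 Δ5=10110010100 Δ6=10010010100 | 6Δ
t=1: Δ0=10010010100 Δ1=10000010100 | 1Δ
t=2: Δ0=10000010100 Δ1=10010010100 Δ2=00010010100 | 2Δ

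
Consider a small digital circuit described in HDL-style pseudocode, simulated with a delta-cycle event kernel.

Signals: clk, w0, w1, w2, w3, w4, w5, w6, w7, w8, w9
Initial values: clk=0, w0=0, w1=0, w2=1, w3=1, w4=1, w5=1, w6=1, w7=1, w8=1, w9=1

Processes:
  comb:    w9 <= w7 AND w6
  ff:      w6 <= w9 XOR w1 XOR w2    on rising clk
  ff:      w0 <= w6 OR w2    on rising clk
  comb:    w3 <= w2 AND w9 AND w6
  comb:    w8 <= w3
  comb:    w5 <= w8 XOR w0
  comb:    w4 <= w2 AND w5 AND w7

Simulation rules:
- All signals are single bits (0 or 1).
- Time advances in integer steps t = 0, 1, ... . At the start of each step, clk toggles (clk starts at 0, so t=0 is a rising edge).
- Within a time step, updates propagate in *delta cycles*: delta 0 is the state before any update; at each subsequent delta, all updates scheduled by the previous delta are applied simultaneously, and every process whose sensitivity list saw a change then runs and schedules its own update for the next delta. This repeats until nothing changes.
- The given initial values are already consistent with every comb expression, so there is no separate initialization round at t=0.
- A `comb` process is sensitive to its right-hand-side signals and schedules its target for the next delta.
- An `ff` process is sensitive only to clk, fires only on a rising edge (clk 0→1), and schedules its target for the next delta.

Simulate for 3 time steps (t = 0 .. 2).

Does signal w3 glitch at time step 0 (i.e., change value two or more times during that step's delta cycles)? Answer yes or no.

no

t0.Δ0 w2=1 w6=1 w4=1 w0=0 w1=0 w3=1 w7=1 clk=0 w5=1 w9=1 w8=1
t0.Δ1 w2=1 w6=1 w4=1 w0=0 w1=0 w3=1 w7=1 clk=1 w5=1 w9=1 w8=1
t0.Δ2 w2=1 w6=0 w4=1 w0=1 w1=0 w3=1 w7=1 clk=1 w5=1 w9=1 w8=1
t0.Δ3 w2=1 w6=0 w4=1 w0=1 w1=0 w3=0 w7=1 clk=1 w5=0 w9=0 w8=1
t0.Δ4 w2=1 w6=0 w4=0 w0=1 w1=0 w3=0 w7=1 clk=1 w5=0 w9=0 w8=0
t0.Δ5 w2=1 w6=0 w4=0 w0=1 w1=0 w3=0 w7=1 clk=1 w5=1 w9=0 w8=0
t0.Δ6 w2=1 w6=0 w4=1 w0=1 w1=0 w3=0 w7=1 clk=1 w5=1 w9=0 w8=0
t1.Δ0 w2=1 w6=0 w4=1 w0=1 w1=0 w3=0 w7=1 clk=1 w5=1 w9=0 w8=0
t1.Δ1 w2=1 w6=0 w4=1 w0=1 w1=0 w3=0 w7=1 clk=0 w5=1 w9=0 w8=0
t2.Δ0 w2=1 w6=0 w4=1 w0=1 w1=0 w3=0 w7=1 clk=0 w5=1 w9=0 w8=0
t2.Δ1 w2=1 w6=0 w4=1 w0=1 w1=0 w3=0 w7=1 clk=1 w5=1 w9=0 w8=0
t2.Δ2 w2=1 w6=1 w4=1 w0=1 w1=0 w3=0 w7=1 clk=1 w5=1 w9=0 w8=0
t2.Δ3 w2=1 w6=1 w4=1 w0=1 w1=0 w3=0 w7=1 clk=1 w5=1 w9=1 w8=0
t2.Δ4 w2=1 w6=1 w4=1 w0=1 w1=0 w3=1 w7=1 clk=1 w5=1 w9=1 w8=0
t2.Δ5 w2=1 w6=1 w4=1 w0=1 w1=0 w3=1 w7=1 clk=1 w5=1 w9=1 w8=1
t2.Δ6 w2=1 w6=1 w4=1 w0=1 w1=0 w3=1 w7=1 clk=1 w5=0 w9=1 w8=1
t2.Δ7 w2=1 w6=1 w4=0 w0=1 w1=0 w3=1 w7=1 clk=1 w5=0 w9=1 w8=1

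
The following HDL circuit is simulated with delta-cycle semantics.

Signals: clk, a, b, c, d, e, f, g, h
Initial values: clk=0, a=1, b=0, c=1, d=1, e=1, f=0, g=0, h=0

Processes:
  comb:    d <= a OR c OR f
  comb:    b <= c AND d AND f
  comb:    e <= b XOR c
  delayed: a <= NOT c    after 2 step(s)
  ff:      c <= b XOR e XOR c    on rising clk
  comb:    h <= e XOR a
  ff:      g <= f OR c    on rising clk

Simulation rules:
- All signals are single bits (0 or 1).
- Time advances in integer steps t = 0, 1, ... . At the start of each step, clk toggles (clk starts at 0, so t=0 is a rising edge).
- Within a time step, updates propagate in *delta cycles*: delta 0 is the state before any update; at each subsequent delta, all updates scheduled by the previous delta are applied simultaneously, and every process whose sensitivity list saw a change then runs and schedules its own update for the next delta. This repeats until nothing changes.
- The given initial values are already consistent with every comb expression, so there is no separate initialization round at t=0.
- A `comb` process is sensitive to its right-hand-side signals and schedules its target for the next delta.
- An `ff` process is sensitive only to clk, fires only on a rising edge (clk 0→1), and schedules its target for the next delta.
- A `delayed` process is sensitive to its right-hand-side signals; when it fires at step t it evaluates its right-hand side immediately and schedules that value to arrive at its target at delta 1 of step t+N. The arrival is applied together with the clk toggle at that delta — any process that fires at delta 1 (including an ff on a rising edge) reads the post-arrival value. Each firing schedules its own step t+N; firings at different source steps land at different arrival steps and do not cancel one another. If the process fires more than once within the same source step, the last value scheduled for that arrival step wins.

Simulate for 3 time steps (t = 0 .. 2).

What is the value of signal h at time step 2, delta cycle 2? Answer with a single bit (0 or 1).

[bits: b,h,clk,a,d,f,g,e,c]
t=0: Δ0=000110011 Δ1=001110011 Δ2=001110110 Δ3=001110100 Δ4=011110100 | 4Δ
t=1: Δ0=011110100 Δ1=010110100 | 1Δ
t=2: Δ0=010110100 Δ1=011110100 Δ2=011110000 | 2Δ

1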